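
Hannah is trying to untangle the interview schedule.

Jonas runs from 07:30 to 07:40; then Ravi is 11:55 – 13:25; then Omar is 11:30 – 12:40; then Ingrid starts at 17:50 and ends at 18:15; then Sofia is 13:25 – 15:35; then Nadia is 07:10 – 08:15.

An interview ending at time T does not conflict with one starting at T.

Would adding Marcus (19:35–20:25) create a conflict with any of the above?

Nadia: ends 08:15 at or before Marcus starts 19:35 → clear.
Jonas: ends 07:40 at or before Marcus starts 19:35 → clear.
Omar: ends 12:40 at or before Marcus starts 19:35 → clear.
Ravi: ends 13:25 at or before Marcus starts 19:35 → clear.
Sofia: ends 15:35 at or before Marcus starts 19:35 → clear.
Ingrid: ends 18:15 at or before Marcus starts 19:35 → clear.

No — it doesn't clash with anything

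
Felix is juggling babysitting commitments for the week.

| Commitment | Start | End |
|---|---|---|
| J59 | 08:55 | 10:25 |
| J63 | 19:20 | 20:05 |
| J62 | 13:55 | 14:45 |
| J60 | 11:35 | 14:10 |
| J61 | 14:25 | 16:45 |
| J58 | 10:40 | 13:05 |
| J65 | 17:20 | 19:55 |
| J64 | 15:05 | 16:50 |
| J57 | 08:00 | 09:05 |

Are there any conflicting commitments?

Yes

Two intervals overlap when each starts before the other ends.
Sorted by start: J57, J59, J58, J60, J62, J61, J64, J65, J63.
J59 starts before J57 ends → J57 and J59 overlap.
That's a conflict, so the schedule is not conflict-free.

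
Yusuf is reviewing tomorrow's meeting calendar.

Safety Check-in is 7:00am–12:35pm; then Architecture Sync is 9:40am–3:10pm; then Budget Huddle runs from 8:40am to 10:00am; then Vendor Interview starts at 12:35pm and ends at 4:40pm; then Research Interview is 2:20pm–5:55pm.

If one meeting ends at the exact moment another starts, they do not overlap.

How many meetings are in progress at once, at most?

3

Sort all start/end points and keep a running count:
7:00am start Safety Check-in → 1
8:40am start Budget Huddle → 2
9:40am start Architecture Sync → 3
10:00am end Budget Huddle → 2
12:35pm end Safety Check-in → 1
12:35pm start Vendor Interview → 2
2:20pm start Research Interview → 3
3:10pm end Architecture Sync → 2
4:40pm end Vendor Interview → 1
5:55pm end Research Interview → 0
Peak is 3, at 9:40am (Architecture Sync, Budget Huddle, Safety Check-in).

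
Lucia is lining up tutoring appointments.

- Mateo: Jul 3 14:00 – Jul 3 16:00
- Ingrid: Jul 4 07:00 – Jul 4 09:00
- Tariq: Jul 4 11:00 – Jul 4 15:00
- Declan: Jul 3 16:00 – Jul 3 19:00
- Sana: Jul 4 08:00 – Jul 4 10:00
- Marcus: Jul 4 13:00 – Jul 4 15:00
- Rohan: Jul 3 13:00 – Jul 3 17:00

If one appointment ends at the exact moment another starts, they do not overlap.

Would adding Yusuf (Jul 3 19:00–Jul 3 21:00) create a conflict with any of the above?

No — it doesn't clash with anything

Rohan: ends Jul 3 17:00 at or before Yusuf starts Jul 3 19:00 → clear.
Mateo: ends Jul 3 16:00 at or before Yusuf starts Jul 3 19:00 → clear.
Declan: ends Jul 3 19:00 at or before Yusuf starts Jul 3 19:00 → clear.
Ingrid: starts Jul 4 07:00 at or after Yusuf ends Jul 3 21:00 → clear.
Sana: starts Jul 4 08:00 at or after Yusuf ends Jul 3 21:00 → clear.
Tariq: starts Jul 4 11:00 at or after Yusuf ends Jul 3 21:00 → clear.
Marcus: starts Jul 4 13:00 at or after Yusuf ends Jul 3 21:00 → clear.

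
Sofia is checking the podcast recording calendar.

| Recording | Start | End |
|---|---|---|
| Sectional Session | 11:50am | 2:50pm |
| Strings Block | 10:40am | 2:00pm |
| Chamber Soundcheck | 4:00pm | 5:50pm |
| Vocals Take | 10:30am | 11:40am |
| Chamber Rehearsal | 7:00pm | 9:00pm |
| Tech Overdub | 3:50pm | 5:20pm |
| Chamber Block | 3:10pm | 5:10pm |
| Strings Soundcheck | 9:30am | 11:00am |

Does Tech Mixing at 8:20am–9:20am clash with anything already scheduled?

Strings Soundcheck: starts 9:30am at or after Tech Mixing ends 9:20am → clear.
Vocals Take: starts 10:30am at or after Tech Mixing ends 9:20am → clear.
Strings Block: starts 10:40am at or after Tech Mixing ends 9:20am → clear.
Sectional Session: starts 11:50am at or after Tech Mixing ends 9:20am → clear.
Chamber Block: starts 3:10pm at or after Tech Mixing ends 9:20am → clear.
Tech Overdub: starts 3:50pm at or after Tech Mixing ends 9:20am → clear.
Chamber Soundcheck: starts 4:00pm at or after Tech Mixing ends 9:20am → clear.
Chamber Rehearsal: starts 7:00pm at or after Tech Mixing ends 9:20am → clear.

No — it doesn't clash with anything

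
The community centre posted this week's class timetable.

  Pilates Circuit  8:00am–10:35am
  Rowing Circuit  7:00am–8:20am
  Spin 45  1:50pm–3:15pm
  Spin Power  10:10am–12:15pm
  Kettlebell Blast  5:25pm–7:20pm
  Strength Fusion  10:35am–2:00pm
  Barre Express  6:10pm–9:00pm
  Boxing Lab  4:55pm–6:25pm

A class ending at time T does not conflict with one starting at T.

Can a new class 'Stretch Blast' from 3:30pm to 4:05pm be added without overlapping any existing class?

Rowing Circuit: ends 8:20am at or before Stretch Blast starts 3:30pm → clear.
Pilates Circuit: ends 10:35am at or before Stretch Blast starts 3:30pm → clear.
Spin Power: ends 12:15pm at or before Stretch Blast starts 3:30pm → clear.
Strength Fusion: ends 2:00pm at or before Stretch Blast starts 3:30pm → clear.
Spin 45: ends 3:15pm at or before Stretch Blast starts 3:30pm → clear.
Boxing Lab: starts 4:55pm at or after Stretch Blast ends 4:05pm → clear.
Kettlebell Blast: starts 5:25pm at or after Stretch Blast ends 4:05pm → clear.
Barre Express: starts 6:10pm at or after Stretch Blast ends 4:05pm → clear.

Yes — the slot is free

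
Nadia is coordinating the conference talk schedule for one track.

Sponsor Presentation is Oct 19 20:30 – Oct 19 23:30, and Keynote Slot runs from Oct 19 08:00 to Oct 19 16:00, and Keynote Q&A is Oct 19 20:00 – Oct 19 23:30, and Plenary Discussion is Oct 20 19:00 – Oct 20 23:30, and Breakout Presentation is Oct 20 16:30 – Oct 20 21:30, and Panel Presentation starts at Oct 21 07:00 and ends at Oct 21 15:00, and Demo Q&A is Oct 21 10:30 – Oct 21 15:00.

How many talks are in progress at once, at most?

Walk through starts and ends in time order (an end at T is processed before a start at T):
Oct 19 08:00 start Keynote Slot → 1
Oct 19 16:00 end Keynote Slot → 0
Oct 19 20:00 start Keynote Q&A → 1
Oct 19 20:30 start Sponsor Presentation → 2
Oct 19 23:30 end Keynote Q&A → 1
Oct 19 23:30 end Sponsor Presentation → 0
Oct 20 16:30 start Breakout Presentation → 1
Oct 20 19:00 start Plenary Discussion → 2
Oct 20 21:30 end Breakout Presentation → 1
Oct 20 23:30 end Plenary Discussion → 0
Oct 21 07:00 start Panel Presentation → 1
Oct 21 10:30 start Demo Q&A → 2
Oct 21 15:00 end Demo Q&A → 1
Oct 21 15:00 end Panel Presentation → 0
Peak is 2, at Oct 19 20:30 (Keynote Q&A, Sponsor Presentation).

2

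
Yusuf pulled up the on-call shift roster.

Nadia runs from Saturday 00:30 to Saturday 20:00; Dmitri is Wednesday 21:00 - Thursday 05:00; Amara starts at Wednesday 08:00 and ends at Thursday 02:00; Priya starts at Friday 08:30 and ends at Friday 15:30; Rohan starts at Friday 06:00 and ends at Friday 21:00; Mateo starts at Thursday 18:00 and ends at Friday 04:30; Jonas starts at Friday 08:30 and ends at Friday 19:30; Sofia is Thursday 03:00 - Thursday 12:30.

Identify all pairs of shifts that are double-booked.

Two intervals overlap when each starts before the other ends.
Sorted by start: Amara, Dmitri, Sofia, Mateo, Rohan, Jonas, Priya, Nadia.
Dmitri starts before Amara ends → Amara and Dmitri overlap.
Sofia starts after Amara ends, so Amara has no further overlaps.
Sofia starts before Dmitri ends → Dmitri and Sofia overlap.
Mateo starts after Dmitri ends, so Dmitri has no further overlaps.
Mateo starts after Sofia ends, so Sofia has no further overlaps.
Rohan starts after Mateo ends, so Mateo has no further overlaps.
Jonas starts before Rohan ends → Rohan and Jonas overlap.
Priya starts before Rohan ends → Rohan and Priya overlap.
Nadia starts after Rohan ends.
Priya starts before Jonas ends → Jonas and Priya overlap.
Nadia starts after Jonas ends.
Nadia starts after Priya ends.

Amara & Dmitri, Dmitri & Sofia, Jonas & Priya, Jonas & Rohan, Priya & Rohan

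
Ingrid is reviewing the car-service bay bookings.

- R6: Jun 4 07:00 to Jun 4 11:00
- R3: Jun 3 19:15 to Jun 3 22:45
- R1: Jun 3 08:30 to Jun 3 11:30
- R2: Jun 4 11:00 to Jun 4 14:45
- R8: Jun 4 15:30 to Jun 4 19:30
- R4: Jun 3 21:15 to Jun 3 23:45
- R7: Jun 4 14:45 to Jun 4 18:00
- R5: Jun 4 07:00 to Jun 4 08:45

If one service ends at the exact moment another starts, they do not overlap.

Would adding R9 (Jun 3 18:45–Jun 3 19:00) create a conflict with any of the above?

R1: ends Jun 3 11:30 at or before R9 starts Jun 3 18:45 → clear.
R3: starts Jun 3 19:15 at or after R9 ends Jun 3 19:00 → clear.
R4: starts Jun 3 21:15 at or after R9 ends Jun 3 19:00 → clear.
R5: starts Jun 4 07:00 at or after R9 ends Jun 3 19:00 → clear.
R6: starts Jun 4 07:00 at or after R9 ends Jun 3 19:00 → clear.
R2: starts Jun 4 11:00 at or after R9 ends Jun 3 19:00 → clear.
R7: starts Jun 4 14:45 at or after R9 ends Jun 3 19:00 → clear.
R8: starts Jun 4 15:30 at or after R9 ends Jun 3 19:00 → clear.

No — it doesn't clash with anything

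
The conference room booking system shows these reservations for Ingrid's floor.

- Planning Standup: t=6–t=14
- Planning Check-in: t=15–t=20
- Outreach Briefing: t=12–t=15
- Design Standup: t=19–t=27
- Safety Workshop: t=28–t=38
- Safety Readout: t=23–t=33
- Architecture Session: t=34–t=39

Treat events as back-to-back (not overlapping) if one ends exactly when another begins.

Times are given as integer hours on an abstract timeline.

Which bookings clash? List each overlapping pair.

Architecture Session & Safety Workshop, Design Standup & Planning Check-in, Design Standup & Safety Readout, Outreach Briefing & Planning Standup, Safety Readout & Safety Workshop

Sorted by start: Planning Standup, Outreach Briefing, Planning Check-in, Design Standup, Safety Readout, Safety Workshop, Architecture Session.
Outreach Briefing starts before Planning Standup ends → Planning Standup and Outreach Briefing overlap.
Planning Check-in starts after Planning Standup ends; Planning Standup is clear from here.
Planning Check-in starts exactly when Outreach Briefing ends (back-to-back, no overlap); Outreach Briefing is clear from here.
Design Standup starts before Planning Check-in ends → Planning Check-in and Design Standup overlap.
Safety Readout starts after Planning Check-in ends; Planning Check-in is clear from here.
Safety Readout starts before Design Standup ends → Design Standup and Safety Readout overlap.
Safety Workshop starts after Design Standup ends; Design Standup is clear from here.
Safety Workshop starts before Safety Readout ends → Safety Readout and Safety Workshop overlap.
Architecture Session starts after Safety Readout ends.
Architecture Session starts before Safety Workshop ends → Safety Workshop and Architecture Session overlap.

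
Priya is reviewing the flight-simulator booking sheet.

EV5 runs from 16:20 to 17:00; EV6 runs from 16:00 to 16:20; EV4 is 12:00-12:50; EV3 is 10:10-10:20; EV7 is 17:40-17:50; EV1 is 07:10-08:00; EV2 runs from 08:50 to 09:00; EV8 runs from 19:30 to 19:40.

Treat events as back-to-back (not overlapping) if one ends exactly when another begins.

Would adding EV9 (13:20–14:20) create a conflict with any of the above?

No — it doesn't clash with anything

EV1: ends 08:00 at or before EV9 starts 13:20 → clear.
EV2: ends 09:00 at or before EV9 starts 13:20 → clear.
EV3: ends 10:20 at or before EV9 starts 13:20 → clear.
EV4: ends 12:50 at or before EV9 starts 13:20 → clear.
EV6: starts 16:00 at or after EV9 ends 14:20 → clear.
EV5: starts 16:20 at or after EV9 ends 14:20 → clear.
EV7: starts 17:40 at or after EV9 ends 14:20 → clear.
EV8: starts 19:30 at or after EV9 ends 14:20 → clear.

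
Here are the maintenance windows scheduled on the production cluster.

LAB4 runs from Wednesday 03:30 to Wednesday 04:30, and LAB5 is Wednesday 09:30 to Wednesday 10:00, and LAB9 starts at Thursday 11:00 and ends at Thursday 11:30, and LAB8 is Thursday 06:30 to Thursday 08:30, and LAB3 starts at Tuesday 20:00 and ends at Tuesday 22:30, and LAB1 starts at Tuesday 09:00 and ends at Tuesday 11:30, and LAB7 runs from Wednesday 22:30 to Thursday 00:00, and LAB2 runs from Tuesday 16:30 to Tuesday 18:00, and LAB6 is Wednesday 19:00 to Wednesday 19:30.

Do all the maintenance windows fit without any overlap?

Yes

Check each pair: they overlap iff neither finishes before the other starts.
Sorted by start: LAB1, LAB2, LAB3, LAB4, LAB5, LAB6, LAB7, LAB8, LAB9.
LAB2 starts after LAB1 ends — done with LAB1.
LAB3 starts after LAB2 ends — done with LAB2.
LAB4 starts after LAB3 ends — done with LAB3.
LAB5 starts after LAB4 ends — done with LAB4.
LAB6 starts after LAB5 ends — done with LAB5.
LAB7 starts after LAB6 ends — done with LAB6.
LAB8 starts after LAB7 ends — done with LAB7.
LAB9 starts after LAB8 ends.
Every pair is clear; the schedule has no overlaps.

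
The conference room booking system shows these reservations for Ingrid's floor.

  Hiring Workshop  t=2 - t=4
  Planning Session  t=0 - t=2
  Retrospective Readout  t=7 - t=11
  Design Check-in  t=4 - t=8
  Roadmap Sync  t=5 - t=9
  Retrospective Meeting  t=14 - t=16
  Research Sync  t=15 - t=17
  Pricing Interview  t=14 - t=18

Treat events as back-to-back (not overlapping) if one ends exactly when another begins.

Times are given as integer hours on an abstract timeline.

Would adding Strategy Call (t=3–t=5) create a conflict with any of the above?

Yes — it overlaps Design Check-in, Hiring Workshop

Planning Session: ends t=2 at or before Strategy Call starts t=3 → clear.
Hiring Workshop: starts t=2 before Strategy Call ends t=5, and ends t=4 after Strategy Call starts t=3 → overlap.
Design Check-in: starts t=4 before Strategy Call ends t=5, and ends t=8 after Strategy Call starts t=3 → overlap.
Roadmap Sync: starts t=5 at or after Strategy Call ends t=5 → clear.
Retrospective Readout: starts t=7 at or after Strategy Call ends t=5 → clear.
Retrospective Meeting: starts t=14 at or after Strategy Call ends t=5 → clear.
Pricing Interview: starts t=14 at or after Strategy Call ends t=5 → clear.
Research Sync: starts t=15 at or after Strategy Call ends t=5 → clear.
Strategy Call overlaps Hiring Workshop, Design Check-in.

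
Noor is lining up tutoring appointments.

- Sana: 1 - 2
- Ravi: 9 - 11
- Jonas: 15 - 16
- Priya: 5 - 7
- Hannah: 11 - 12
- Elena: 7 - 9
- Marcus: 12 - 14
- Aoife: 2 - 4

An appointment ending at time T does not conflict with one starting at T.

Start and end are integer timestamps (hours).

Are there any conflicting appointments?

No

Sorted by start: Sana, Aoife, Priya, Elena, Ravi, Hannah, Marcus, Jonas.
Aoife starts exactly when Sana ends (back-to-back, no overlap) — done with Sana.
Priya starts after Aoife ends — done with Aoife.
Elena starts exactly when Priya ends (back-to-back, no overlap) — done with Priya.
Ravi starts exactly when Elena ends (back-to-back, no overlap) — done with Elena.
Hannah starts exactly when Ravi ends (back-to-back, no overlap) — done with Ravi.
Marcus starts exactly when Hannah ends (back-to-back, no overlap) — done with Hannah.
Jonas starts after Marcus ends.
Every pair is clear; the schedule has no overlaps.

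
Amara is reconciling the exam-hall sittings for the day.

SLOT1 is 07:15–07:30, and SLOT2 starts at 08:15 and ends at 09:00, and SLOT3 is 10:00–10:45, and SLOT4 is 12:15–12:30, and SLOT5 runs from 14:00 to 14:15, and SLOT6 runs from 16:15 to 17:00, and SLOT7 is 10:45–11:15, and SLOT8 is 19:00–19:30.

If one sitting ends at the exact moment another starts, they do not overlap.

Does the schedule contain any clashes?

No

Two intervals overlap when each starts before the other ends.
Sorted by start: SLOT1, SLOT2, SLOT3, SLOT7, SLOT4, SLOT5, SLOT6, SLOT8.
SLOT2 starts after SLOT1 ends; SLOT1 is clear from here.
SLOT3 starts after SLOT2 ends; SLOT2 is clear from here.
SLOT7 starts exactly when SLOT3 ends (back-to-back, no overlap); SLOT3 is clear from here.
SLOT4 starts after SLOT7 ends; SLOT7 is clear from here.
SLOT5 starts after SLOT4 ends; SLOT4 is clear from here.
SLOT6 starts after SLOT5 ends; SLOT5 is clear from here.
SLOT8 starts after SLOT6 ends.
Every pair is clear; the schedule has no overlaps.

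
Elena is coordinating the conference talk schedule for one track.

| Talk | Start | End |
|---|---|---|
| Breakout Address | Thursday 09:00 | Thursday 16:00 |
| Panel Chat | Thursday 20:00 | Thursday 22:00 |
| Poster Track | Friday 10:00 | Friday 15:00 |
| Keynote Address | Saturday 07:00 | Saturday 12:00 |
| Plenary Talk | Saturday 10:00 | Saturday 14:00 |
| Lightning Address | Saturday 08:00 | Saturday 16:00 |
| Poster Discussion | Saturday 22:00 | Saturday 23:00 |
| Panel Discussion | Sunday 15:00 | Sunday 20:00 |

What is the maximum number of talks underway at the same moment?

3

Sweep the timeline, counting +1 at each start and −1 at each end (ends before starts at a tie):
Thursday 09:00 start Breakout Address → 1
Thursday 16:00 end Breakout Address → 0
Thursday 20:00 start Panel Chat → 1
Thursday 22:00 end Panel Chat → 0
Friday 10:00 start Poster Track → 1
Friday 15:00 end Poster Track → 0
Saturday 07:00 start Keynote Address → 1
Saturday 08:00 start Lightning Address → 2
Saturday 10:00 start Plenary Talk → 3
Saturday 12:00 end Keynote Address → 2
Saturday 14:00 end Plenary Talk → 1
Saturday 16:00 end Lightning Address → 0
Saturday 22:00 start Poster Discussion → 1
Saturday 23:00 end Poster Discussion → 0
Sunday 15:00 start Panel Discussion → 1
Sunday 20:00 end Panel Discussion → 0
Peak is 3, at Saturday 10:00 (Keynote Address, Lightning Address, Plenary Talk).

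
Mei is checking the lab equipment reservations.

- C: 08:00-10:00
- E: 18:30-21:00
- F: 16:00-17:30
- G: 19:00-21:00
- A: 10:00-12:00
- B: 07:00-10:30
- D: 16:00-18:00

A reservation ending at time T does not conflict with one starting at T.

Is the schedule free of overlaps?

Sorted by start: B, C, A, D, F, E, G.
C starts before B ends → B and C overlap.
That's a conflict, so the schedule is not conflict-free.

No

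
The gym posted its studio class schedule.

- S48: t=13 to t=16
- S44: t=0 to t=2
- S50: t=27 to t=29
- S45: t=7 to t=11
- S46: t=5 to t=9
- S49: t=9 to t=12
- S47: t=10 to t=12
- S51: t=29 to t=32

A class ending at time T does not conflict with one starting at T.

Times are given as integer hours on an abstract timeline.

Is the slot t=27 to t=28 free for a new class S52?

No — it overlaps S50

S44: ends t=2 at or before S52 starts t=27 → clear.
S46: ends t=9 at or before S52 starts t=27 → clear.
S45: ends t=11 at or before S52 starts t=27 → clear.
S49: ends t=12 at or before S52 starts t=27 → clear.
S47: ends t=12 at or before S52 starts t=27 → clear.
S48: ends t=16 at or before S52 starts t=27 → clear.
S50: starts t=27 before S52 ends t=28, and ends t=29 after S52 starts t=27 → overlap.
S51: starts t=29 at or after S52 ends t=28 → clear.
S52 overlaps S50.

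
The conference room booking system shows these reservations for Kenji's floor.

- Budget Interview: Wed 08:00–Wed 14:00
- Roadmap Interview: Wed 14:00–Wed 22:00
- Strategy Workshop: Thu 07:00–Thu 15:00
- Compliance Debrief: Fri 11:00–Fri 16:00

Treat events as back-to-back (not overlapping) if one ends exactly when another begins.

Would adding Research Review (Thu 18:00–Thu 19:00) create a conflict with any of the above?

No — it doesn't clash with anything

Budget Interview: ends Wed 14:00 at or before Research Review starts Thu 18:00 → clear.
Roadmap Interview: ends Wed 22:00 at or before Research Review starts Thu 18:00 → clear.
Strategy Workshop: ends Thu 15:00 at or before Research Review starts Thu 18:00 → clear.
Compliance Debrief: starts Fri 11:00 at or after Research Review ends Thu 19:00 → clear.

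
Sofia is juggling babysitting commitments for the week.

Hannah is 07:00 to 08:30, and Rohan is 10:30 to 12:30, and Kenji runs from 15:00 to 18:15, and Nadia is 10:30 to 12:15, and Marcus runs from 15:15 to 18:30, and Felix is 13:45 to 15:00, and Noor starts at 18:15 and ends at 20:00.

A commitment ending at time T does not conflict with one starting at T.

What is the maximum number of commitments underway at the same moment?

2

Sweep the timeline, counting +1 at each start and −1 at each end (ends before starts at a tie):
07:00 start Hannah → 1
08:30 end Hannah → 0
10:30 start Nadia → 1
10:30 start Rohan → 2
12:15 end Nadia → 1
12:30 end Rohan → 0
13:45 start Felix → 1
15:00 end Felix → 0
15:00 start Kenji → 1
15:15 start Marcus → 2
18:15 end Kenji → 1
18:15 start Noor → 2
18:30 end Marcus → 1
20:00 end Noor → 0
Peak is 2, at 10:30 (Nadia, Rohan).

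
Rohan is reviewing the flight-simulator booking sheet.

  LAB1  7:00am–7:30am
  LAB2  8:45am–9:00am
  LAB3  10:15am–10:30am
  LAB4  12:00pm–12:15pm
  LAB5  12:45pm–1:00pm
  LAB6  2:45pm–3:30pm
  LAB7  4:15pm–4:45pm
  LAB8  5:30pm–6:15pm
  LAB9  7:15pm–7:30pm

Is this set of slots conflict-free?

Sorted by start: LAB1, LAB2, LAB3, LAB4, LAB5, LAB6, LAB7, LAB8, LAB9.
LAB2 starts after LAB1 ends; LAB1 is clear from here.
LAB3 starts after LAB2 ends; LAB2 is clear from here.
LAB4 starts after LAB3 ends; LAB3 is clear from here.
LAB5 starts after LAB4 ends; LAB4 is clear from here.
LAB6 starts after LAB5 ends; LAB5 is clear from here.
LAB7 starts after LAB6 ends; LAB6 is clear from here.
LAB8 starts after LAB7 ends; LAB7 is clear from here.
LAB9 starts after LAB8 ends.
Every pair is clear; the schedule has no overlaps.

Yes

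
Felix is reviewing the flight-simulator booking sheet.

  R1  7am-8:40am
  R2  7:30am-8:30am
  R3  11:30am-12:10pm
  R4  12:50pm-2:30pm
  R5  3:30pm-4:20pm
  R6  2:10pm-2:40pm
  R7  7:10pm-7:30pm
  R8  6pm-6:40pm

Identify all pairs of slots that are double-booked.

Check each pair: they overlap iff neither finishes before the other starts.
Sorted by start: R1, R2, R3, R4, R6, R5, R8, R7.
R2 starts before R1 ends → R1 and R2 overlap.
R3 starts after R1 ends, so nothing later overlaps R1 either.
R3 starts after R2 ends, so nothing later overlaps R2 either.
R4 starts after R3 ends, so nothing later overlaps R3 either.
R6 starts before R4 ends → R4 and R6 overlap.
R5 starts after R4 ends, so nothing later overlaps R4 either.
R5 starts after R6 ends, so nothing later overlaps R6 either.
R8 starts after R5 ends, so nothing later overlaps R5 either.
R7 starts after R8 ends.

R1 & R2, R4 & R6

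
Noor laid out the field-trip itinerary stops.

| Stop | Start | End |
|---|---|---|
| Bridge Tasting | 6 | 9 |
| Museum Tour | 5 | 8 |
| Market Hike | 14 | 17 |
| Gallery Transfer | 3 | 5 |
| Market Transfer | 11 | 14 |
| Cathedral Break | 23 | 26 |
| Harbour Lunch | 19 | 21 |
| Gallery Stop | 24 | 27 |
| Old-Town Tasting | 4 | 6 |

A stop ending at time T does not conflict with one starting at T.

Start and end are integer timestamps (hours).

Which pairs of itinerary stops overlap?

Bridge Tasting & Museum Tour, Cathedral Break & Gallery Stop, Gallery Transfer & Old-Town Tasting, Museum Tour & Old-Town Tasting

Sorted by start: Gallery Transfer, Old-Town Tasting, Museum Tour, Bridge Tasting, Market Transfer, Market Hike, Harbour Lunch, Cathedral Break, Gallery Stop.
Old-Town Tasting starts before Gallery Transfer ends → Gallery Transfer and Old-Town Tasting overlap.
Museum Tour starts exactly when Gallery Transfer ends (back-to-back, no overlap), so nothing later overlaps Gallery Transfer either.
Museum Tour starts before Old-Town Tasting ends → Old-Town Tasting and Museum Tour overlap.
Bridge Tasting starts exactly when Old-Town Tasting ends (back-to-back, no overlap), so nothing later overlaps Old-Town Tasting either.
Bridge Tasting starts before Museum Tour ends → Museum Tour and Bridge Tasting overlap.
Market Transfer starts after Museum Tour ends, so nothing later overlaps Museum Tour either.
Market Transfer starts after Bridge Tasting ends, so nothing later overlaps Bridge Tasting either.
Market Hike starts exactly when Market Transfer ends (back-to-back, no overlap), so nothing later overlaps Market Transfer either.
Harbour Lunch starts after Market Hike ends, so nothing later overlaps Market Hike either.
Cathedral Break starts after Harbour Lunch ends, so nothing later overlaps Harbour Lunch either.
Gallery Stop starts before Cathedral Break ends → Cathedral Break and Gallery Stop overlap.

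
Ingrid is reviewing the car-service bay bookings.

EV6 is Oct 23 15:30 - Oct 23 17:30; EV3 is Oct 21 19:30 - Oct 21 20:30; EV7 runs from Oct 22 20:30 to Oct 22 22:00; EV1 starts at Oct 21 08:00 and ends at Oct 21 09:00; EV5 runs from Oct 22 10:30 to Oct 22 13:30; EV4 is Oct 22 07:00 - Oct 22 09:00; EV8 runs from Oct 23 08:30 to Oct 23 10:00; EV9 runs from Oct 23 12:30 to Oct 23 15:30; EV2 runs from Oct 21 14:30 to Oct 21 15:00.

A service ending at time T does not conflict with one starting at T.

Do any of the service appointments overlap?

Sorted by start: EV1, EV2, EV3, EV4, EV5, EV7, EV8, EV9, EV6.
EV2 starts after EV1 ends; EV1 is clear from here.
EV3 starts after EV2 ends; EV2 is clear from here.
EV4 starts after EV3 ends; EV3 is clear from here.
EV5 starts after EV4 ends; EV4 is clear from here.
EV7 starts after EV5 ends; EV5 is clear from here.
EV8 starts after EV7 ends; EV7 is clear from here.
EV9 starts after EV8 ends; EV8 is clear from here.
EV6 starts exactly when EV9 ends (back-to-back, no overlap).
Every pair is clear; the schedule has no overlaps.

No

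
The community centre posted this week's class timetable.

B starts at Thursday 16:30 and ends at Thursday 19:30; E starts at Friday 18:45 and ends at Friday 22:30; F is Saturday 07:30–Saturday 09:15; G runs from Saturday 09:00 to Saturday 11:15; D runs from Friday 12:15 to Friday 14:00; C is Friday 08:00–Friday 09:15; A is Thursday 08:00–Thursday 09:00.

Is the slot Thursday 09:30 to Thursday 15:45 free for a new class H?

Yes — the slot is free

A: ends Thursday 09:00 at or before H starts Thursday 09:30 → clear.
B: starts Thursday 16:30 at or after H ends Thursday 15:45 → clear.
C: starts Friday 08:00 at or after H ends Thursday 15:45 → clear.
D: starts Friday 12:15 at or after H ends Thursday 15:45 → clear.
E: starts Friday 18:45 at or after H ends Thursday 15:45 → clear.
F: starts Saturday 07:30 at or after H ends Thursday 15:45 → clear.
G: starts Saturday 09:00 at or after H ends Thursday 15:45 → clear.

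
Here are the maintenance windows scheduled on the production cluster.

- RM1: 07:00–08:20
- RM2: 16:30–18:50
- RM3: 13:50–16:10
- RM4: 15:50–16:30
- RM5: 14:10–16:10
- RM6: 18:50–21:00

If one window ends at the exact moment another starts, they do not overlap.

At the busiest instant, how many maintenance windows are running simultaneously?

Sort all start/end points and keep a running count:
07:00 start RM1 → 1
08:20 end RM1 → 0
13:50 start RM3 → 1
14:10 start RM5 → 2
15:50 start RM4 → 3
16:10 end RM3 → 2
16:10 end RM5 → 1
16:30 end RM4 → 0
16:30 start RM2 → 1
18:50 end RM2 → 0
18:50 start RM6 → 1
21:00 end RM6 → 0
Peak is 3, at 15:50 (RM3, RM4, RM5).

3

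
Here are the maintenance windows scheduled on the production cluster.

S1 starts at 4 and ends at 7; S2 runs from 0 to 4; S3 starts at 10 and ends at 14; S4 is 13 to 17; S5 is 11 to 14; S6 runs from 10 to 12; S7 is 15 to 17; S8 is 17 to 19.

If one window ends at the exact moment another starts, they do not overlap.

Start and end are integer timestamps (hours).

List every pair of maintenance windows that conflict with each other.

S3 & S4, S3 & S5, S3 & S6, S4 & S5, S4 & S7, S5 & S6

Sorted by start: S2, S1, S3, S6, S5, S4, S7, S8.
S1 starts exactly when S2 ends (back-to-back, no overlap), so S2 has no further overlaps.
S3 starts after S1 ends, so S1 has no further overlaps.
S6 starts before S3 ends → S3 and S6 overlap.
S5 starts before S3 ends → S3 and S5 overlap.
S4 starts before S3 ends → S3 and S4 overlap.
S7 starts after S3 ends, so S3 has no further overlaps.
S5 starts before S6 ends → S6 and S5 overlap.
S4 starts after S6 ends, so S6 has no further overlaps.
S4 starts before S5 ends → S5 and S4 overlap.
S7 starts after S5 ends, so S5 has no further overlaps.
S7 starts before S4 ends → S4 and S7 overlap.
S8 starts exactly when S4 ends (back-to-back, no overlap).
S8 starts exactly when S7 ends (back-to-back, no overlap).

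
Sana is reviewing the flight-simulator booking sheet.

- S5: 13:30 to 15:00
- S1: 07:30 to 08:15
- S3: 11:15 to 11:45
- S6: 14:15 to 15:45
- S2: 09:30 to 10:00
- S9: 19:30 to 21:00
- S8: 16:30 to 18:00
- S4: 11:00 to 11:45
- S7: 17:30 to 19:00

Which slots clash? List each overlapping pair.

Two intervals overlap when each starts before the other ends.
Sorted by start: S1, S2, S4, S3, S5, S6, S8, S7, S9.
S2 starts after S1 ends — done with S1.
S4 starts after S2 ends — done with S2.
S3 starts before S4 ends → S4 and S3 overlap.
S5 starts after S4 ends — done with S4.
S5 starts after S3 ends — done with S3.
S6 starts before S5 ends → S5 and S6 overlap.
S8 starts after S5 ends — done with S5.
S8 starts after S6 ends — done with S6.
S7 starts before S8 ends → S8 and S7 overlap.
S9 starts after S8 ends.
S9 starts after S7 ends.

S3 & S4, S5 & S6, S7 & S8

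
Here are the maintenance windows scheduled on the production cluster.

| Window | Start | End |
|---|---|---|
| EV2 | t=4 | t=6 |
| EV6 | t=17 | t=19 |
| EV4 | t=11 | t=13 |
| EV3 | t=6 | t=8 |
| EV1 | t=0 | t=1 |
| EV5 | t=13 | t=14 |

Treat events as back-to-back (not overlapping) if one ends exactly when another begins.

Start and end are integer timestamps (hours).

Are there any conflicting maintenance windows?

Sorted by start: EV1, EV2, EV3, EV4, EV5, EV6.
EV2 starts after EV1 ends, so EV1 has no further overlaps.
EV3 starts exactly when EV2 ends (back-to-back, no overlap), so EV2 has no further overlaps.
EV4 starts after EV3 ends, so EV3 has no further overlaps.
EV5 starts exactly when EV4 ends (back-to-back, no overlap), so EV4 has no further overlaps.
EV6 starts after EV5 ends.
Every pair is clear; the schedule has no overlaps.

No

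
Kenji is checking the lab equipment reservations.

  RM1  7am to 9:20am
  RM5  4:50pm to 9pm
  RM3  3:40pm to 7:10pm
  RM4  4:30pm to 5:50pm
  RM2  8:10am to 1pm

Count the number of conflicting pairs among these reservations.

4

Check each pair: they overlap iff neither finishes before the other starts.
Sorted by start: RM1, RM2, RM3, RM4, RM5.
RM2 starts before RM1 ends → RM1 and RM2 overlap.
RM3 starts after RM1 ends; RM1 is clear from here.
RM3 starts after RM2 ends; RM2 is clear from here.
RM4 starts before RM3 ends → RM3 and RM4 overlap.
RM5 starts before RM3 ends → RM3 and RM5 overlap.
RM5 starts before RM4 ends → RM4 and RM5 overlap.
Overlapping pairs: RM1 & RM2, RM3 & RM4, RM3 & RM5, RM4 & RM5 — 4 in total.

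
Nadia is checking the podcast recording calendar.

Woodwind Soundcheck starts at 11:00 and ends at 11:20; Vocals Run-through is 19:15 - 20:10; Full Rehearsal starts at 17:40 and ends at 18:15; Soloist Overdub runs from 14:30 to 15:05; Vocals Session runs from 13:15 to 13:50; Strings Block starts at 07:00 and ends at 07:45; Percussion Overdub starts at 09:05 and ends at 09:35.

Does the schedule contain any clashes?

Sorted by start: Strings Block, Percussion Overdub, Woodwind Soundcheck, Vocals Session, Soloist Overdub, Full Rehearsal, Vocals Run-through.
Percussion Overdub starts after Strings Block ends; Strings Block is clear from here.
Woodwind Soundcheck starts after Percussion Overdub ends; Percussion Overdub is clear from here.
Vocals Session starts after Woodwind Soundcheck ends; Woodwind Soundcheck is clear from here.
Soloist Overdub starts after Vocals Session ends; Vocals Session is clear from here.
Full Rehearsal starts after Soloist Overdub ends; Soloist Overdub is clear from here.
Vocals Run-through starts after Full Rehearsal ends.
Every pair is clear; the schedule has no overlaps.

No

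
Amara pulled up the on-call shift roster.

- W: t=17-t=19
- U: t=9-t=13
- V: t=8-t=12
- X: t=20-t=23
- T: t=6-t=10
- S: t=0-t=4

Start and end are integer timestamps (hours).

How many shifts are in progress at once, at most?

3

Sort all start/end points and keep a running count:
t=0 start S → 1
t=4 end S → 0
t=6 start T → 1
t=8 start V → 2
t=9 start U → 3
t=10 end T → 2
t=12 end V → 1
t=13 end U → 0
t=17 start W → 1
t=19 end W → 0
t=20 start X → 1
t=23 end X → 0
Peak is 3, at t=9 (T, U, V).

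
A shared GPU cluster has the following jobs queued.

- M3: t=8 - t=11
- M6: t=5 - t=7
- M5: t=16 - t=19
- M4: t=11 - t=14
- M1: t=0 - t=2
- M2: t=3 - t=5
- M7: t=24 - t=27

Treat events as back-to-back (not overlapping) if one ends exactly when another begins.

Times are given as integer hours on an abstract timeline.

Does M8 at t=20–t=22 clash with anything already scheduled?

M1: ends t=2 at or before M8 starts t=20 → clear.
M2: ends t=5 at or before M8 starts t=20 → clear.
M6: ends t=7 at or before M8 starts t=20 → clear.
M3: ends t=11 at or before M8 starts t=20 → clear.
M4: ends t=14 at or before M8 starts t=20 → clear.
M5: ends t=19 at or before M8 starts t=20 → clear.
M7: starts t=24 at or after M8 ends t=22 → clear.

No — it doesn't clash with anything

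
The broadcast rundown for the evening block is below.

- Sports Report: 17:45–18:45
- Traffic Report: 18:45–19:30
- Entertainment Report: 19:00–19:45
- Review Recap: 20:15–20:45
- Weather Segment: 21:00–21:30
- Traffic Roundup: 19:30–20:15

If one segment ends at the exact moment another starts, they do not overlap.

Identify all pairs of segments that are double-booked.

Check each pair: they overlap iff neither finishes before the other starts.
Sorted by start: Sports Report, Traffic Report, Entertainment Report, Traffic Roundup, Review Recap, Weather Segment.
Traffic Report starts exactly when Sports Report ends (back-to-back, no overlap), so Sports Report has no further overlaps.
Entertainment Report starts before Traffic Report ends → Traffic Report and Entertainment Report overlap.
Traffic Roundup starts exactly when Traffic Report ends (back-to-back, no overlap), so Traffic Report has no further overlaps.
Traffic Roundup starts before Entertainment Report ends → Entertainment Report and Traffic Roundup overlap.
Review Recap starts after Entertainment Report ends, so Entertainment Report has no further overlaps.
Review Recap starts exactly when Traffic Roundup ends (back-to-back, no overlap), so Traffic Roundup has no further overlaps.
Weather Segment starts after Review Recap ends.

Entertainment Report & Traffic Report, Entertainment Report & Traffic Roundup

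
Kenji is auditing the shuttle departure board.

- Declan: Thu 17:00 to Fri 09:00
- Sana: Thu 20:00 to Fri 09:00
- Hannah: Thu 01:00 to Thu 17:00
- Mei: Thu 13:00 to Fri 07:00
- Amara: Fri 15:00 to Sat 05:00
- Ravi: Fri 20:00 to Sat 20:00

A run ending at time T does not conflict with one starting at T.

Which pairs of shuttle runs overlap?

Sorted by start: Hannah, Mei, Declan, Sana, Amara, Ravi.
Mei starts before Hannah ends → Hannah and Mei overlap.
Declan starts exactly when Hannah ends (back-to-back, no overlap) — done with Hannah.
Declan starts before Mei ends → Mei and Declan overlap.
Sana starts before Mei ends → Mei and Sana overlap.
Amara starts after Mei ends — done with Mei.
Sana starts before Declan ends → Declan and Sana overlap.
Amara starts after Declan ends — done with Declan.
Amara starts after Sana ends — done with Sana.
Ravi starts before Amara ends → Amara and Ravi overlap.

Amara & Ravi, Declan & Mei, Declan & Sana, Hannah & Mei, Mei & Sana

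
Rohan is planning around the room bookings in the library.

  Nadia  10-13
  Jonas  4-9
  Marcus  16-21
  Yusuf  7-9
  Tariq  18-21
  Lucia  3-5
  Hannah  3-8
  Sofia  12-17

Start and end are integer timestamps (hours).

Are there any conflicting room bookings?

Sorted by start: Hannah, Lucia, Jonas, Yusuf, Nadia, Sofia, Marcus, Tariq.
Lucia starts before Hannah ends → Hannah and Lucia overlap.
That's a conflict, so the schedule is not conflict-free.

Yes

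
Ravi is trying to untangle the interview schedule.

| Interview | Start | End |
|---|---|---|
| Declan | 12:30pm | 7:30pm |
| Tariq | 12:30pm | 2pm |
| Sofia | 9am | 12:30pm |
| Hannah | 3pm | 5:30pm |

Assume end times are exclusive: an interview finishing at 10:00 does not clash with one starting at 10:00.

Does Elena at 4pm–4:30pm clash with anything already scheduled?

Sofia: ends 12:30pm at or before Elena starts 4pm → clear.
Tariq: ends 2pm at or before Elena starts 4pm → clear.
Declan: starts 12:30pm before Elena ends 4:30pm, and ends 7:30pm after Elena starts 4pm → overlap.
Hannah: starts 3pm before Elena ends 4:30pm, and ends 5:30pm after Elena starts 4pm → overlap.
Elena overlaps Hannah, Declan.

Yes — it overlaps Declan, Hannah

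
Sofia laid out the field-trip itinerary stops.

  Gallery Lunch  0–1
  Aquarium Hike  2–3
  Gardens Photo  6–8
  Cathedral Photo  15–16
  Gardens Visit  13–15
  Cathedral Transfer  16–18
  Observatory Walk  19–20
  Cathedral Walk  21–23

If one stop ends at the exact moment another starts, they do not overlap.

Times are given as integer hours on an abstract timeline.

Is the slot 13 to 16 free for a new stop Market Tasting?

Gallery Lunch: ends 1 at or before Market Tasting starts 13 → clear.
Aquarium Hike: ends 3 at or before Market Tasting starts 13 → clear.
Gardens Photo: ends 8 at or before Market Tasting starts 13 → clear.
Gardens Visit: starts 13 before Market Tasting ends 16, and ends 15 after Market Tasting starts 13 → overlap.
Cathedral Photo: starts 15 before Market Tasting ends 16, and ends 16 after Market Tasting starts 13 → overlap.
Cathedral Transfer: starts 16 at or after Market Tasting ends 16 → clear.
Observatory Walk: starts 19 at or after Market Tasting ends 16 → clear.
Cathedral Walk: starts 21 at or after Market Tasting ends 16 → clear.
Market Tasting overlaps Cathedral Photo, Gardens Visit.

No — it overlaps Cathedral Photo, Gardens Visit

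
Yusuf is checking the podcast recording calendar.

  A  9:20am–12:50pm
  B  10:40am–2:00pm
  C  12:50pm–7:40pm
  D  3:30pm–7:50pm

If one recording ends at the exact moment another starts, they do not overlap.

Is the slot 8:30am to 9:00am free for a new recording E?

A: starts 9:20am at or after E ends 9:00am → clear.
B: starts 10:40am at or after E ends 9:00am → clear.
C: starts 12:50pm at or after E ends 9:00am → clear.
D: starts 3:30pm at or after E ends 9:00am → clear.

Yes — the slot is free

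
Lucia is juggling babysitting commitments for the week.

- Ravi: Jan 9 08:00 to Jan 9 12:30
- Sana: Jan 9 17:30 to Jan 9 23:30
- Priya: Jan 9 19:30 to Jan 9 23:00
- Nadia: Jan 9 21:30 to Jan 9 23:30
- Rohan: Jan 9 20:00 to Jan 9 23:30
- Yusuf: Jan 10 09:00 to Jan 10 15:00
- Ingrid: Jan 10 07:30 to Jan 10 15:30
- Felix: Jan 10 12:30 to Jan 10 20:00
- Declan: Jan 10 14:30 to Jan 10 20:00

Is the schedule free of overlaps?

No

Sorted by start: Ravi, Sana, Priya, Rohan, Nadia, Ingrid, Yusuf, Felix, Declan.
Sana starts after Ravi ends, so Ravi has no further overlaps.
Priya starts before Sana ends → Sana and Priya overlap.
That's a conflict, so the schedule is not conflict-free.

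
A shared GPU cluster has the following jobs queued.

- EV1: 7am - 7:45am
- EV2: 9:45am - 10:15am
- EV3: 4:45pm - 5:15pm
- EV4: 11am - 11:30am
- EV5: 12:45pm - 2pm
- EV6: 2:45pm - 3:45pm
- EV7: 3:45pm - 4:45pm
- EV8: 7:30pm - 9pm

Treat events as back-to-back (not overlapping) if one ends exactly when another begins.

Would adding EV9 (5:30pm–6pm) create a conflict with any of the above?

EV1: ends 7:45am at or before EV9 starts 5:30pm → clear.
EV2: ends 10:15am at or before EV9 starts 5:30pm → clear.
EV4: ends 11:30am at or before EV9 starts 5:30pm → clear.
EV5: ends 2pm at or before EV9 starts 5:30pm → clear.
EV6: ends 3:45pm at or before EV9 starts 5:30pm → clear.
EV7: ends 4:45pm at or before EV9 starts 5:30pm → clear.
EV3: ends 5:15pm at or before EV9 starts 5:30pm → clear.
EV8: starts 7:30pm at or after EV9 ends 6pm → clear.

No — it doesn't clash with anything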